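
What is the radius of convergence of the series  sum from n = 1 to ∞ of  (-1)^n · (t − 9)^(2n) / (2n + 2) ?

R = 1

Apply the ratio test: |a_{n+1}| / |a_n| = (2n + 2)/(2(n+1) + 2), which tends to 1 as n → ∞.
Writing y = (t − 9)², the series in y has radius 1, so |t − 9| < √(1) = 1 and R = 1.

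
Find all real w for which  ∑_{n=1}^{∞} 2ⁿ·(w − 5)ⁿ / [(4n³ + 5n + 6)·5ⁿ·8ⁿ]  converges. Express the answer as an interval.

[-15, 25]

Apply the ratio test: |a_{n+1}| / |a_n| = [(4n³ + 5n + 6)/(4(n+1)³ + 5(n+1) + 6)] · 2/(5·8), which tends to 1/20 as n → ∞.
Thus R = 1/(1/20) = 20.
When w = 25, the series is dominated by a constant times Σ 1/n³, which converges (p = 3 > 1).
When w = -15, the series is dominated by a constant times Σ 1/n³, which converges (p = 3 > 1).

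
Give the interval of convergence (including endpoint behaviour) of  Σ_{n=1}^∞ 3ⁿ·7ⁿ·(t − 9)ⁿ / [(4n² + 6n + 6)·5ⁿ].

The ratio of consecutive coefficients is [(4n² + 6n + 6)/(4(n+1)² + 6(n+1) + 6)] · 3·7/5 → 21/5.
Convergence for |t − 9| · 21/5 < 1, i.e. |t − 9| < 5/21. So R = 5/21.
When t = 194/21, absolute convergence follows by limit comparison with Σ 1/n².
Endpoint t = 184/21: the terms are on the order of 1/n², so the series converges absolutely by comparison with the p-series (p = 2 > 1).

[184/21, 194/21]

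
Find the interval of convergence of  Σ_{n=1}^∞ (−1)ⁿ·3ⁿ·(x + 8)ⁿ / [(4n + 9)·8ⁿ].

Ratio test: |a_{n+1}/a_n| = [(4n + 9)/(4(n+1) + 9)] · 3/8 → 3/8 as n → ∞.
Hence the series converges for |x + 8| < 1/(3/8) = 8/3, so the radius of convergence is 8/3.
Check x = -16/3: convergence follows from the alternating series test (terms decrease monotonically to 0).
Check x = -32/3: the terms behave like c/n; limit comparison with the harmonic series gives divergence.

(-32/3, -16/3]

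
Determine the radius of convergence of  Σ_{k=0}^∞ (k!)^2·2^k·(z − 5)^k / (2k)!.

Ratio test: |a_{k+1}/a_k| = (k+1)²/[(2k+1)·(2k+2)] · 2 → 1/2 as k → ∞.
The series converges when 1/2 · |z − 5| < 1, giving R = 2.

R = 2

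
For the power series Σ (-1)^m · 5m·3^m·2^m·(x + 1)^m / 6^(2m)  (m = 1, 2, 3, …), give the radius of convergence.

R = 6

By the ratio test, |a_{m+1}/a_m| = [5(m+1)/5m] · 3·2/36 → 1/6.
Hence the series converges for |x + 1| < 1/(1/6) = 6, so the radius of convergence is 6.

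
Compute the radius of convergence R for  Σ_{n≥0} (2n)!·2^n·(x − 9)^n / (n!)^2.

R = 1/8

Ratio test: |a_{n+1}/a_n| = (2n+1)·(2n+2)/(n+1)² · 2 → 8 as n → ∞.
The series converges when 8 · |x − 9| < 1, giving R = 1/8.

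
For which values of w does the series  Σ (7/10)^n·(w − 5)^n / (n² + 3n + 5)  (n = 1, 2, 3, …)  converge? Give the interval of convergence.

[25/7, 45/7]

By the ratio test, |a_{n+1}/a_n| = [(n² + 3n + 5)/((n+1)² + 3(n+1) + 5)] · 7/10 → 7/10.
Convergence for |w − 5| · 7/10 < 1, i.e. |w − 5| < 10/7. So R = 10/7.
Check w = 45/7: the series is dominated by a constant times Σ 1/n², which converges (p = 2 > 1).
Endpoint w = 25/7: absolute convergence follows by limit comparison with Σ 1/n².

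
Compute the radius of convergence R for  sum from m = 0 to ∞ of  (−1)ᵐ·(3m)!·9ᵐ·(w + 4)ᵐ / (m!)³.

The ratio of consecutive coefficients is (3m+1)·(3m+2)·(3m+3)/(m+1)³ · 9 → 243.
The series converges when 243 · |w + 4| < 1, giving R = 1/243.

R = 1/243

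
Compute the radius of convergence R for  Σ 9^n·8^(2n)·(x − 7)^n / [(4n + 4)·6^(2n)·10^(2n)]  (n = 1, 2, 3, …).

R = 25/4

Ratio test: |a_{n+1}/a_n| = [(4n + 4)/(4(n+1) + 4)] · 9·64/(36·100) → 4/25 as n → ∞.
Convergence for |x − 7| · 4/25 < 1, i.e. |x − 7| < 25/4. So R = 25/4.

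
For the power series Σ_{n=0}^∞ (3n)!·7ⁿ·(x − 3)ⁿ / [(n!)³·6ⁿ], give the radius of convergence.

R = 2/63

The ratio of consecutive coefficients is (3n+1)·(3n+2)·(3n+3)/(n+1)³ · 7/6 → 63/2.
The series converges when 63/2 · |x − 3| < 1, giving R = 2/63.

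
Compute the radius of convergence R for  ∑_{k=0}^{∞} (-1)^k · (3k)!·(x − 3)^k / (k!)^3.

R = 1/27

Apply the ratio test: |a_{k+1}| / |a_k| = (3k+1)·(3k+2)·(3k+3)/(k+1)³, which tends to 27 as k → ∞.
The series converges when 27 · |x − 3| < 1, giving R = 1/27.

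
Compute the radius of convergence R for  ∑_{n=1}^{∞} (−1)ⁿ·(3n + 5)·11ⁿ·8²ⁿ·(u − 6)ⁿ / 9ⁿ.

R = 9/704

Ratio test: |a_{n+1}/a_n| = [(3(n+1) + 5)/(3n + 5)] · 11·64/9 → 704/9 as n → ∞.
Thus R = 1/(704/9) = 9/704.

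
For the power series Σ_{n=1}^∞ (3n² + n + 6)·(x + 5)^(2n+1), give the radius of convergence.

The ratio of consecutive coefficients is (3(n+1)² + (n+1) + 6)/(3n² + n + 6) → 1.
Since the exponent of (x + 5) increases by 2 each term, convergence requires |x + 5|² < 1, hence R = 1.

R = 1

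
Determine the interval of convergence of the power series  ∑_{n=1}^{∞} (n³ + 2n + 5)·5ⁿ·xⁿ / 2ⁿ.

Ratio test: |a_{n+1}/a_n| = [((n+1)³ + 2(n+1) + 5)/(n³ + 2n + 5)] · 5/2 → 5/2 as n → ∞.
Hence the series converges for |x| < 1/(5/2) = 2/5, so the radius of convergence is 2/5.
Endpoint x = 2/5: the n-th term does not approach 0; divergence by the term test.
Endpoint x = -2/5: the n-th term does not approach 0; divergence by the term test.

(-2/5, 2/5)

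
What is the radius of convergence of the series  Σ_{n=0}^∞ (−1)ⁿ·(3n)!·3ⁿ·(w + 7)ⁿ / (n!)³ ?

R = 1/81

Ratio test: |a_{n+1}/a_n| = (3n+1)·(3n+2)·(3n+3)/(n+1)³ · 3 → 81 as n → ∞.
Convergence for |w + 7| · 81 < 1, i.e. |w + 7| < 1/81. So R = 1/81.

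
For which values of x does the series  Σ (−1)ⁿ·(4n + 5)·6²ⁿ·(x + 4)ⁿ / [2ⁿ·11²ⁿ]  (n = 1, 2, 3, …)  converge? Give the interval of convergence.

(-193/18, 49/18)

Ratio test: |a_{n+1}/a_n| = [(4(n+1) + 5)/(4n + 5)] · 36/(2·121) → 18/121 as n → ∞.
Thus R = 1/(18/121) = 121/18.
At x = 49/18: the terms have absolute value of order n, which does not tend to 0, so the series diverges by the divergence test.
Endpoint x = -193/18: the terms have absolute value of order n, which does not tend to 0, so the series diverges by the divergence test.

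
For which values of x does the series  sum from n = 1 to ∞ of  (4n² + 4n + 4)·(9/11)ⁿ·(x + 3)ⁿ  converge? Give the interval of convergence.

The ratio of consecutive coefficients is [(4(n+1)² + 4(n+1) + 4)/(4n² + 4n + 4)] · 9/11 → 9/11.
Thus R = 1/(9/11) = 11/9.
Endpoint x = -16/9: the terms have absolute value of order n², which does not tend to 0, so the series diverges by the divergence test.
At x = -38/9: the terms do not tend to 0, so the series diverges.

(-38/9, -16/9)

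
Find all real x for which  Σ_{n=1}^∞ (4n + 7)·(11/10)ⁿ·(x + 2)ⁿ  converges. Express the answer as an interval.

Apply the ratio test: |a_{n+1}| / |a_n| = [(4(n+1) + 7)/(4n + 7)] · 11/10, which tends to 11/10 as n → ∞.
Hence the series converges for |x + 2| < 1/(11/10) = 10/11, so the radius of convergence is 10/11.
Check x = -12/11: the n-th term does not approach 0; divergence by the term test.
Check x = -32/11: the terms have absolute value of order n, which does not tend to 0, so the series diverges by the divergence test.

(-32/11, -12/11)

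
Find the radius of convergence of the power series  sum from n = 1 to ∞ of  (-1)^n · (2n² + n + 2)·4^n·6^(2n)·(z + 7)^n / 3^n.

R = 1/48

Ratio test: |a_{n+1}/a_n| = [(2(n+1)² + (n+1) + 2)/(2n² + n + 2)] · 4·36/3 → 48 as n → ∞.
The series converges when 48 · |z + 7| < 1, giving R = 1/48.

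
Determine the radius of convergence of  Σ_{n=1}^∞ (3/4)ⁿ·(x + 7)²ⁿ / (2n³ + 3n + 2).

By the ratio test, |a_{n+1}/a_n| = [(2n³ + 3n + 2)/(2(n+1)³ + 3(n+1) + 2)] · 3/4 → 3/4.
Writing y = (x + 7)², the series in y has radius 4/3, so |x + 7| < √(4/3) and R = 2√3/3.

R = 2√3/3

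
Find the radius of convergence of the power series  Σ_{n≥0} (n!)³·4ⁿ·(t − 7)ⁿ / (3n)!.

By the ratio test, |a_{n+1}/a_n| = (n+1)³/[(3n+1)·(3n+2)·(3n+3)] · 4 → 4/27.
Convergence for |t − 7| · 4/27 < 1, i.e. |t − 7| < 27/4. So R = 27/4.

R = 27/4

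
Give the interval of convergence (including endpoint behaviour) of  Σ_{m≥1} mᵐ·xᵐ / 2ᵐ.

Applying the root test, |a_m|^(1/m) = m/2 → ∞.
The root grows without bound, so R = 0 (convergence only at x = 0).

{0}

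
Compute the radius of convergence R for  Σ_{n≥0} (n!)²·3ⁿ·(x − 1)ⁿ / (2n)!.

The ratio of consecutive coefficients is (n+1)²/[(2n+1)·(2n+2)] · 3 → 3/4.
Thus R = 1/(3/4) = 4/3.

R = 4/3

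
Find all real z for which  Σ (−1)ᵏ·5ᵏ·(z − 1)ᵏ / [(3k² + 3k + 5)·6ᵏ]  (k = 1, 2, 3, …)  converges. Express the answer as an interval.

Ratio test: |a_{k+1}/a_k| = [(3k² + 3k + 5)/(3(k+1)² + 3(k+1) + 5)] · 5/6 → 5/6 as k → ∞.
Thus R = 1/(5/6) = 6/5.
Endpoint z = 11/5: the terms are on the order of 1/k², so the series converges absolutely by comparison with the p-series (p = 2 > 1).
Check z = -1/5: absolute convergence follows by limit comparison with Σ 1/k².

[-1/5, 11/5]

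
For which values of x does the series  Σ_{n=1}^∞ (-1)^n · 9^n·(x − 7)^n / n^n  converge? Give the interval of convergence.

Applying the root test, |a_n|^(1/n) = 9/n → 0.
The limit is 0 for every x, so R = ∞.

(−∞, ∞)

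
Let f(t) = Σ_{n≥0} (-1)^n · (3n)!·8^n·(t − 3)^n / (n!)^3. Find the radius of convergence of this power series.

Apply the ratio test: |a_{n+1}| / |a_n| = (3n+1)·(3n+2)·(3n+3)/(n+1)³ · 8, which tends to 216 as n → ∞.
The series converges when 216 · |t − 3| < 1, giving R = 1/216.

R = 1/216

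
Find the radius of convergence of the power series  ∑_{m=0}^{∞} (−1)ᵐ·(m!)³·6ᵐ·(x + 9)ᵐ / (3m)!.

Apply the ratio test: |a_{m+1}| / |a_m| = (m+1)³/[(3m+1)·(3m+2)·(3m+3)] · 6, which tends to 2/9 as m → ∞.
The series converges when 2/9 · |x + 9| < 1, giving R = 9/2.

R = 9/2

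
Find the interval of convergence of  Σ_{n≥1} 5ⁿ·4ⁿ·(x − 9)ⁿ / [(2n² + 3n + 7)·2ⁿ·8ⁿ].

[41/5, 49/5]

Apply the ratio test: |a_{n+1}| / |a_n| = [(2n² + 3n + 7)/(2(n+1)² + 3(n+1) + 7)] · 5·4/(2·8), which tends to 5/4 as n → ∞.
Hence the series converges for |x − 9| < 1/(5/4) = 4/5, so the radius of convergence is 4/5.
Check x = 49/5: absolute convergence follows by limit comparison with Σ 1/n².
Endpoint x = 41/5: absolute convergence follows by limit comparison with Σ 1/n².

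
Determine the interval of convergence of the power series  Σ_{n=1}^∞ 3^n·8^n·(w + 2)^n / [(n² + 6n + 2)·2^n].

[-25/12, -23/12]

The ratio of consecutive coefficients is [(n² + 6n + 2)/((n+1)² + 6(n+1) + 2)] · 3·8/2 → 12.
Hence the series converges for |w + 2| < 1/(12) = 1/12, so the radius of convergence is 1/12.
Endpoint w = -23/12: absolute convergence follows by limit comparison with Σ 1/n².
When w = -25/12, the terms are on the order of 1/n², so the series converges absolutely by comparison with the p-series (p = 2 > 1).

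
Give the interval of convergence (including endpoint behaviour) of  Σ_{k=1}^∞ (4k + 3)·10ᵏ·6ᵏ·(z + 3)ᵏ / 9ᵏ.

Ratio test: |a_{k+1}/a_k| = [(4(k+1) + 3)/(4k + 3)] · 10·6/9 → 20/3 as k → ∞.
Convergence for |z + 3| · 20/3 < 1, i.e. |z + 3| < 3/20. So R = 3/20.
At z = -57/20: the terms do not tend to 0, so the series diverges.
Check z = -63/20: the k-th term does not approach 0; divergence by the term test.

(-63/20, -57/20)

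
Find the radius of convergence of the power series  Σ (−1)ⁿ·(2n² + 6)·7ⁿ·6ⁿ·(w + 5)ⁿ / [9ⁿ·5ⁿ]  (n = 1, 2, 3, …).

The ratio of consecutive coefficients is [(2(n+1)² + 6)/(2n² + 6)] · 7·6/(9·5) → 14/15.
Thus R = 1/(14/15) = 15/14.

R = 15/14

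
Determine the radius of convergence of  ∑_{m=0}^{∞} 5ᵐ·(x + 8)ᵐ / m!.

Ratio test: |a_{m+1}/a_m| = 5 · 1/(m+1) → 0 as m → ∞.
The limit is 0, so the series converges for all x; R = ∞.

R = ∞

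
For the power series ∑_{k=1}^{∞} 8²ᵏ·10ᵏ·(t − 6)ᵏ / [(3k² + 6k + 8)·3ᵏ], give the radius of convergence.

R = 3/640

Apply the ratio test: |a_{k+1}| / |a_k| = [(3k² + 6k + 8)/(3(k+1)² + 6(k+1) + 8)] · 64·10/3, which tends to 640/3 as k → ∞.
Hence the series converges for |t − 6| < 1/(640/3) = 3/640, so the radius of convergence is 3/640.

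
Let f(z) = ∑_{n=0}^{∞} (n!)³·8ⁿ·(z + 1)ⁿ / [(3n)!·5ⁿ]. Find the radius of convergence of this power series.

Ratio test: |a_{n+1}/a_n| = (n+1)³/[(3n+1)·(3n+2)·(3n+3)] · 8/5 → 8/135 as n → ∞.
Thus R = 1/(8/135) = 135/8.

R = 135/8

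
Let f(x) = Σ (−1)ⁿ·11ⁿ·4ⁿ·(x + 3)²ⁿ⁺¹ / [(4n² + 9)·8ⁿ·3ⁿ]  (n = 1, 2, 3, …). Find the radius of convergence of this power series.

R = √66/11

The ratio of consecutive coefficients is [(4n² + 9)/(4(n+1)² + 9)] · 11·4/(8·3) → 11/6.
Since the exponent of (x + 3) increases by 2 each term, convergence requires |x + 3|² < 6/11, hence R = √66/11.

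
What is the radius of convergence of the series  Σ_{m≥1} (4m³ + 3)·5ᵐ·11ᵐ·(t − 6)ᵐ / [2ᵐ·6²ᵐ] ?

The ratio of consecutive coefficients is [(4(m+1)³ + 3)/(4m³ + 3)] · 5·11/(2·36) → 55/72.
Thus R = 1/(55/72) = 72/55.

R = 72/55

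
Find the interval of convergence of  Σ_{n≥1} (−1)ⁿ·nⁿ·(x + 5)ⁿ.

Root test: |a_n|^(1/n) = n → ∞.
Since the n-th root of |a_n| is unbounded, the series converges only at x = -5; R = 0.

{-5}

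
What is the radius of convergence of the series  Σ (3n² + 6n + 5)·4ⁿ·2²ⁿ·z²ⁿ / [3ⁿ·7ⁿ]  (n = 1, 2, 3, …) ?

R = √21/4

Ratio test: |a_{n+1}/a_n| = [(3(n+1)² + 6(n+1) + 5)/(3n² + 6n + 5)] · 4·4/(3·7) → 16/21 as n → ∞.
Since the exponent of z increases by 2 each term, convergence requires |z|² < 21/16, hence R = √21/4.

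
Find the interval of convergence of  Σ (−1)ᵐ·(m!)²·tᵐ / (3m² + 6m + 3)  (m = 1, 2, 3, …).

The ratio of consecutive coefficients is (m+1)² · (3m² + 6m + 3)/(3(m+1)² + 6(m+1) + 3) → ∞.
The terms grow without bound for any t ≠ 0, so R = 0 (convergence only at t = 0).

{0}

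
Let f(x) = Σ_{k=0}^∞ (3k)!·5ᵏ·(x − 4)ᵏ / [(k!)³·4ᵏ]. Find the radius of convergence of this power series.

R = 4/135

By the ratio test, |a_{k+1}/a_k| = (3k+1)·(3k+2)·(3k+3)/(k+1)³ · 5/4 → 135/4.
The series converges when 135/4 · |x − 4| < 1, giving R = 4/135.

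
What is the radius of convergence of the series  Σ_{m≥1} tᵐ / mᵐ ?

Applying the root test, |a_m|^(1/m) = 1/m → 0.
The limit is 0 for every t, so R = ∞.

R = ∞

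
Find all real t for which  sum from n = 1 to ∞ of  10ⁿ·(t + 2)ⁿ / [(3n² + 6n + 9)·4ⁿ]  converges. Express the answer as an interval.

[-12/5, -8/5]

Apply the ratio test: |a_{n+1}| / |a_n| = [(3n² + 6n + 9)/(3(n+1)² + 6(n+1) + 9)] · 10/4, which tends to 5/2 as n → ∞.
Convergence for |t + 2| · 5/2 < 1, i.e. |t + 2| < 2/5. So R = 2/5.
At t = -8/5: absolute convergence follows by limit comparison with Σ 1/n².
Check t = -12/5: the terms are on the order of 1/n², so the series converges absolutely by comparison with the p-series (p = 2 > 1).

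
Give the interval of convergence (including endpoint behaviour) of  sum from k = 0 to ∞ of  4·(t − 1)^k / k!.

Apply the ratio test: |a_{k+1}| / |a_k| = 4/4 · 1/(k+1), which tends to 0 as k → ∞.
Since the limit is 0 < 1 for every t, the series converges on all of ℝ and R = ∞.

(−∞, ∞)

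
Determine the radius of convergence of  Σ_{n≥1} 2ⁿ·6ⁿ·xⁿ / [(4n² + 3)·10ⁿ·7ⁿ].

R = 35/6

By the ratio test, |a_{n+1}/a_n| = [(4n² + 3)/(4(n+1)² + 3)] · 2·6/(10·7) → 6/35.
The series converges when 6/35 · |x| < 1, giving R = 35/6.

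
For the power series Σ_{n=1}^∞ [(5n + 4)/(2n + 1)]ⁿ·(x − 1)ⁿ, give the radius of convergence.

R = 2/5

Root test: |a_n|^(1/n) = (5n + 4)/(2n + 1) → 5/2.
Hence the series converges for |x − 1| < 1/(5/2) = 2/5, so the radius of convergence is 2/5.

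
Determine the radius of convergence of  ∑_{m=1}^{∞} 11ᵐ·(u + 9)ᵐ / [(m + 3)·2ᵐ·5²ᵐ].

By the ratio test, |a_{m+1}/a_m| = [(m + 3)/((m+1) + 3)] · 11/(2·25) → 11/50.
Convergence for |u + 9| · 11/50 < 1, i.e. |u + 9| < 50/11. So R = 50/11.

R = 50/11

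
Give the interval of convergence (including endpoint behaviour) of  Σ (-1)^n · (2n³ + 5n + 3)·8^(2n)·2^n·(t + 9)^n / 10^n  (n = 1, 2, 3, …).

Ratio test: |a_{n+1}/a_n| = [(2(n+1)³ + 5(n+1) + 3)/(2n³ + 5n + 3)] · 64·2/10 → 64/5 as n → ∞.
Hence the series converges for |t + 9| < 1/(64/5) = 5/64, so the radius of convergence is 5/64.
At t = -571/64: the terms have absolute value of order n³, which does not tend to 0, so the series diverges by the divergence test.
At t = -581/64: the terms have absolute value of order n³, which does not tend to 0, so the series diverges by the divergence test.

(-581/64, -571/64)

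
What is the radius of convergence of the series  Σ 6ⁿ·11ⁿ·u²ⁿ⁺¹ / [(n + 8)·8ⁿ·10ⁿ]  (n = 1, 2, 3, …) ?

Apply the ratio test: |a_{n+1}| / |a_n| = [(n + 8)/((n+1) + 8)] · 6·11/(8·10), which tends to 33/40 as n → ∞.
Successive powers of u differ by 2, so the series converges when |u|² · 33/40 < 1, i.e. |u| < √(40/33). So R = 2√330/33.

R = 2√330/33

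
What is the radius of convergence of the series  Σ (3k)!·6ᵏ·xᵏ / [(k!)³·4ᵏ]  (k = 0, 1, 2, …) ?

R = 2/81

Ratio test: |a_{k+1}/a_k| = (3k+1)·(3k+2)·(3k+3)/(k+1)³ · 6/4 → 81/2 as k → ∞.
Convergence for |x| · 81/2 < 1, i.e. |x| < 2/81. So R = 2/81.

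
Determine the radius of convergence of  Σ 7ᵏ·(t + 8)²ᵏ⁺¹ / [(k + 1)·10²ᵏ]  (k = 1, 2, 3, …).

R = 10√7/7

Apply the ratio test: |a_{k+1}| / |a_k| = [(k + 1)/((k+1) + 1)] · 7/100, which tends to 7/100 as k → ∞.
Successive powers of (t + 8) differ by 2, so the series converges when |t + 8|² · 7/100 < 1, i.e. |t + 8| < √(100/7). So R = 10√7/7.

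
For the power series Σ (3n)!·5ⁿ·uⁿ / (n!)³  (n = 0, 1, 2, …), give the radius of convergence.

R = 1/135

By the ratio test, |a_{n+1}/a_n| = (3n+1)·(3n+2)·(3n+3)/(n+1)³ · 5 → 135.
Convergence for |u| · 135 < 1, i.e. |u| < 1/135. So R = 1/135.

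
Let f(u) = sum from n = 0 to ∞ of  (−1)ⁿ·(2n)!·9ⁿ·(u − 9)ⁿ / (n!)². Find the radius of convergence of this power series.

Apply the ratio test: |a_{n+1}| / |a_n| = (2n+1)·(2n+2)/(n+1)² · 9, which tends to 36 as n → ∞.
Hence the series converges for |u − 9| < 1/(36) = 1/36, so the radius of convergence is 1/36.

R = 1/36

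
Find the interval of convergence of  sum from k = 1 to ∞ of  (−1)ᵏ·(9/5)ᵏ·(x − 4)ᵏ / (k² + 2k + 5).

[31/9, 41/9]

Apply the ratio test: |a_{k+1}| / |a_k| = [(k² + 2k + 5)/((k+1)² + 2(k+1) + 5)] · 9/5, which tends to 9/5 as k → ∞.
The series converges when 9/5 · |x − 4| < 1, giving R = 5/9.
Check x = 41/9: the series is dominated by a constant times Σ 1/k², which converges (p = 2 > 1).
Endpoint x = 31/9: the terms are on the order of 1/k², so the series converges absolutely by comparison with the p-series (p = 2 > 1).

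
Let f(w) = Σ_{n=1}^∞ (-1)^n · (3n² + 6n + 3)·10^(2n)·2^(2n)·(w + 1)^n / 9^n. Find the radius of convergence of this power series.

Apply the ratio test: |a_{n+1}| / |a_n| = [(3(n+1)² + 6(n+1) + 3)/(3n² + 6n + 3)] · 100·4/9, which tends to 400/9 as n → ∞.
The series converges when 400/9 · |w + 1| < 1, giving R = 9/400.

R = 9/400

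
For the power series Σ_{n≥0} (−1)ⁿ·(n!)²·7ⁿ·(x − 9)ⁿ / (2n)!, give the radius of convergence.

By the ratio test, |a_{n+1}/a_n| = (n+1)²/[(2n+1)·(2n+2)] · 7 → 7/4.
Hence the series converges for |x − 9| < 1/(7/4) = 4/7, so the radius of convergence is 4/7.

R = 4/7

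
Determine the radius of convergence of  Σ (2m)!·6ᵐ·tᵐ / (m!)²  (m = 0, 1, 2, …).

R = 1/24

The ratio of consecutive coefficients is (2m+1)·(2m+2)/(m+1)² · 6 → 24.
Thus R = 1/(24) = 1/24.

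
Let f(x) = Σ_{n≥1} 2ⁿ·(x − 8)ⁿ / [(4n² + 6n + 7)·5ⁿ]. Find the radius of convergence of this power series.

Apply the ratio test: |a_{n+1}| / |a_n| = [(4n² + 6n + 7)/(4(n+1)² + 6(n+1) + 7)] · 2/5, which tends to 2/5 as n → ∞.
Thus R = 1/(2/5) = 5/2.

R = 5/2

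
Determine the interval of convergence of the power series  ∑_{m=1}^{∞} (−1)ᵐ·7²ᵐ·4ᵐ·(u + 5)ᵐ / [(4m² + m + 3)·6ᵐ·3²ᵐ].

Ratio test: |a_{m+1}/a_m| = [(4m² + m + 3)/(4(m+1)² + (m+1) + 3)] · 49·4/(6·9) → 98/27 as m → ∞.
Thus R = 1/(98/27) = 27/98.
At u = -463/98: the terms are on the order of 1/m², so the series converges absolutely by comparison with the p-series (p = 2 > 1).
When u = -517/98, the series is dominated by a constant times Σ 1/m², which converges (p = 2 > 1).

[-517/98, -463/98]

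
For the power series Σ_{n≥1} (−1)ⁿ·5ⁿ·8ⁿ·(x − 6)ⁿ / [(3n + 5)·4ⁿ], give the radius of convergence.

By the ratio test, |a_{n+1}/a_n| = [(3n + 5)/(3(n+1) + 5)] · 5·8/4 → 10.
Thus R = 1/(10) = 1/10.

R = 1/10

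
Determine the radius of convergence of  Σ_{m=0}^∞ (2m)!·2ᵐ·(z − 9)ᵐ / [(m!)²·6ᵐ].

R = 3/4

Ratio test: |a_{m+1}/a_m| = (2m+1)·(2m+2)/(m+1)² · 2/6 → 4/3 as m → ∞.
The series converges when 4/3 · |z − 9| < 1, giving R = 3/4.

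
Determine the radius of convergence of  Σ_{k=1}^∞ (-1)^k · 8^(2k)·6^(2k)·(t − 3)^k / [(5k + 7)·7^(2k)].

Ratio test: |a_{k+1}/a_k| = [(5k + 7)/(5(k+1) + 7)] · 64·36/49 → 2304/49 as k → ∞.
Convergence for |t − 3| · 2304/49 < 1, i.e. |t − 3| < 49/2304. So R = 49/2304.

R = 49/2304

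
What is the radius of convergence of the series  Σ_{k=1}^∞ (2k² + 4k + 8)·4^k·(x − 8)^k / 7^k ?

R = 7/4

By the ratio test, |a_{k+1}/a_k| = [(2(k+1)² + 4(k+1) + 8)/(2k² + 4k + 8)] · 4/7 → 4/7.
Thus R = 1/(4/7) = 7/4.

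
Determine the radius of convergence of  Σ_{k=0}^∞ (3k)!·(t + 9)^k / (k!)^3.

R = 1/27

By the ratio test, |a_{k+1}/a_k| = (3k+1)·(3k+2)·(3k+3)/(k+1)³ → 27.
Hence the series converges for |t + 9| < 1/(27) = 1/27, so the radius of convergence is 1/27.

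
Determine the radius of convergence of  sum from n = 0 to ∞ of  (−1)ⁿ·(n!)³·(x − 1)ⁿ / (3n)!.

The ratio of consecutive coefficients is (n+1)³/[(3n+1)·(3n+2)·(3n+3)] → 1/27.
The series converges when 1/27 · |x − 1| < 1, giving R = 27.

R = 27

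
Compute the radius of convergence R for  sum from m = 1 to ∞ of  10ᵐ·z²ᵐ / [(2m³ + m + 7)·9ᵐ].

Ratio test: |a_{m+1}/a_m| = [(2m³ + m + 7)/(2(m+1)³ + (m+1) + 7)] · 10/9 → 10/9 as m → ∞.
Since the exponent of z increases by 2 each term, convergence requires |z|² < 9/10, hence R = 3√10/10.

R = 3√10/10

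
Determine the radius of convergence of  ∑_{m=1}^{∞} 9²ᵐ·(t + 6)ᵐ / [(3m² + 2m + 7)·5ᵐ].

Ratio test: |a_{m+1}/a_m| = [(3m² + 2m + 7)/(3(m+1)² + 2(m+1) + 7)] · 81/5 → 81/5 as m → ∞.
Thus R = 1/(81/5) = 5/81.

R = 5/81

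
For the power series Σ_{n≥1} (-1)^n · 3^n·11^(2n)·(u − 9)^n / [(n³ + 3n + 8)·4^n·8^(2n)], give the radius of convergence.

R = 256/363

Apply the ratio test: |a_{n+1}| / |a_n| = [(n³ + 3n + 8)/((n+1)³ + 3(n+1) + 8)] · 3·121/(4·64), which tends to 363/256 as n → ∞.
Convergence for |u − 9| · 363/256 < 1, i.e. |u − 9| < 256/363. So R = 256/363.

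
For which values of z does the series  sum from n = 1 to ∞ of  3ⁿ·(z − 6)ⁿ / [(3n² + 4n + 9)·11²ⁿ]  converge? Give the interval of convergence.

[-103/3, 139/3]

Ratio test: |a_{n+1}/a_n| = [(3n² + 4n + 9)/(3(n+1)² + 4(n+1) + 9)] · 3/121 → 3/121 as n → ∞.
The series converges when 3/121 · |z − 6| < 1, giving R = 121/3.
Check z = 139/3: the terms are on the order of 1/n², so the series converges absolutely by comparison with the p-series (p = 2 > 1).
When z = -103/3, the terms are on the order of 1/n², so the series converges absolutely by comparison with the p-series (p = 2 > 1).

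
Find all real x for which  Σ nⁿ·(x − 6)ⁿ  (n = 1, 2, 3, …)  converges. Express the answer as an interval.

Applying the root test, |a_n|^(1/n) = n → ∞.
The root grows without bound, so R = 0 (convergence only at x = 6).

{6}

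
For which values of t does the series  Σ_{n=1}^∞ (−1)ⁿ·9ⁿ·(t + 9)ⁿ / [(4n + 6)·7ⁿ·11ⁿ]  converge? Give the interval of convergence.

(-158/9, -4/9]

Ratio test: |a_{n+1}/a_n| = [(4n + 6)/(4(n+1) + 6)] · 9/(7·11) → 9/77 as n → ∞.
Hence the series converges for |t + 9| < 1/(9/77) = 77/9, so the radius of convergence is 77/9.
Endpoint t = -4/9: convergence follows from the alternating series test (terms decrease monotonically to 0).
When t = -158/9, comparison with the harmonic series Σ 1/n shows the series diverges.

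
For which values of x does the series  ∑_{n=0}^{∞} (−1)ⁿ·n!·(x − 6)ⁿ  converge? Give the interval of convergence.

{6}

Ratio test: |a_{n+1}/a_n| = (n+1) → ∞ as n → ∞.
The terms grow without bound for any (x − 6) ≠ 0, so R = 0 (convergence only at x = 6).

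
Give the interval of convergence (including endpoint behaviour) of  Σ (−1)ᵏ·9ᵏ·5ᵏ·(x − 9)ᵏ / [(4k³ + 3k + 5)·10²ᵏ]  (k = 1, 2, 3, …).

[61/9, 101/9]

Apply the ratio test: |a_{k+1}| / |a_k| = [(4k³ + 3k + 5)/(4(k+1)³ + 3(k+1) + 5)] · 9·5/100, which tends to 9/20 as k → ∞.
Convergence for |x − 9| · 9/20 < 1, i.e. |x − 9| < 20/9. So R = 20/9.
At x = 101/9: the terms are on the order of 1/k³, so the series converges absolutely by comparison with the p-series (p = 3 > 1).
Check x = 61/9: the terms are on the order of 1/k³, so the series converges absolutely by comparison with the p-series (p = 3 > 1).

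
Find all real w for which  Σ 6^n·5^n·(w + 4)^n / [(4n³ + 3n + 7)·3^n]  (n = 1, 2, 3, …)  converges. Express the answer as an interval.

[-41/10, -39/10]

By the ratio test, |a_{n+1}/a_n| = [(4n³ + 3n + 7)/(4(n+1)³ + 3(n+1) + 7)] · 6·5/3 → 10.
Convergence for |w + 4| · 10 < 1, i.e. |w + 4| < 1/10. So R = 1/10.
Endpoint w = -39/10: the series is dominated by a constant times Σ 1/n³, which converges (p = 3 > 1).
Endpoint w = -41/10: the terms are on the order of 1/n³, so the series converges absolutely by comparison with the p-series (p = 3 > 1).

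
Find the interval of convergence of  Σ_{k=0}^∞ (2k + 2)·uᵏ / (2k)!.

(−∞, ∞)

Apply the ratio test: |a_{k+1}| / |a_k| = (2(k+1) + 2)/(2k + 2) · 1/[(2k+1)·(2k+2)], which tends to 0 as k → ∞.
The ratio tends to 0 regardless of u, hence R = ∞.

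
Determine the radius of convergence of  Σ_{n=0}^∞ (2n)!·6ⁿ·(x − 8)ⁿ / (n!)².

R = 1/24

By the ratio test, |a_{n+1}/a_n| = (2n+1)·(2n+2)/(n+1)² · 6 → 24.
The series converges when 24 · |x − 8| < 1, giving R = 1/24.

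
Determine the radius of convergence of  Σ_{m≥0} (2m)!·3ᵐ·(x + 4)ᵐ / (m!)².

R = 1/12

Apply the ratio test: |a_{m+1}| / |a_m| = (2m+1)·(2m+2)/(m+1)² · 3, which tends to 12 as m → ∞.
The series converges when 12 · |x + 4| < 1, giving R = 1/12.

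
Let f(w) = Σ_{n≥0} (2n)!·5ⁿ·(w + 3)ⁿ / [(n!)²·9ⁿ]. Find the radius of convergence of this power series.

Ratio test: |a_{n+1}/a_n| = (2n+1)·(2n+2)/(n+1)² · 5/9 → 20/9 as n → ∞.
Hence the series converges for |w + 3| < 1/(20/9) = 9/20, so the radius of convergence is 9/20.

R = 9/20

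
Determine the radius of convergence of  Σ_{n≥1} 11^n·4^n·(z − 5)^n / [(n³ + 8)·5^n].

R = 5/44

By the ratio test, |a_{n+1}/a_n| = [(n³ + 8)/((n+1)³ + 8)] · 11·4/5 → 44/5.
Hence the series converges for |z − 5| < 1/(44/5) = 5/44, so the radius of convergence is 5/44.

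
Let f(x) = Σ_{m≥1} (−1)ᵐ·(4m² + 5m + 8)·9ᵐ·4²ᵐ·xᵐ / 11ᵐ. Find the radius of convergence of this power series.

By the ratio test, |a_{m+1}/a_m| = [(4(m+1)² + 5(m+1) + 8)/(4m² + 5m + 8)] · 9·16/11 → 144/11.
Thus R = 1/(144/11) = 11/144.

R = 11/144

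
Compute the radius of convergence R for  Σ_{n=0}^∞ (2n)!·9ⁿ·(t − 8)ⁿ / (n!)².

Ratio test: |a_{n+1}/a_n| = (2n+1)·(2n+2)/(n+1)² · 9 → 36 as n → ∞.
The series converges when 36 · |t − 8| < 1, giving R = 1/36.

R = 1/36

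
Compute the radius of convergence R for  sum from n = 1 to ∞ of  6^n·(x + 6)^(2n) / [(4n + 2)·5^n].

R = √30/6

Apply the ratio test: |a_{n+1}| / |a_n| = [(4n + 2)/(4(n+1) + 2)] · 6/5, which tends to 6/5 as n → ∞.
Writing y = (x + 6)², the series in y has radius 5/6, so |x + 6| < √(5/6) and R = √30/6.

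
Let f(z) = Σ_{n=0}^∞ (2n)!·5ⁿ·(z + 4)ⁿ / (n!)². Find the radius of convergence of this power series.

Apply the ratio test: |a_{n+1}| / |a_n| = (2n+1)·(2n+2)/(n+1)² · 5, which tends to 20 as n → ∞.
Thus R = 1/(20) = 1/20.

R = 1/20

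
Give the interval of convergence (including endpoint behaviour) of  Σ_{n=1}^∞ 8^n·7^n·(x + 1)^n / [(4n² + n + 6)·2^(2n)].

The ratio of consecutive coefficients is [(4n² + n + 6)/(4(n+1)² + (n+1) + 6)] · 8·7/4 → 14.
Convergence for |x + 1| · 14 < 1, i.e. |x + 1| < 1/14. So R = 1/14.
When x = -13/14, the terms are on the order of 1/n², so the series converges absolutely by comparison with the p-series (p = 2 > 1).
When x = -15/14, the terms are on the order of 1/n², so the series converges absolutely by comparison with the p-series (p = 2 > 1).

[-15/14, -13/14]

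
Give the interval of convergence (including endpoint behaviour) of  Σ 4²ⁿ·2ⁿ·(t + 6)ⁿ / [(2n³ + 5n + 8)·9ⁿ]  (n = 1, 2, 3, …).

Ratio test: |a_{n+1}/a_n| = [(2n³ + 5n + 8)/(2(n+1)³ + 5(n+1) + 8)] · 16·2/9 → 32/9 as n → ∞.
The series converges when 32/9 · |t + 6| < 1, giving R = 9/32.
Endpoint t = -183/32: the terms are on the order of 1/n³, so the series converges absolutely by comparison with the p-series (p = 3 > 1).
At t = -201/32: the series is dominated by a constant times Σ 1/n³, which converges (p = 3 > 1).

[-201/32, -183/32]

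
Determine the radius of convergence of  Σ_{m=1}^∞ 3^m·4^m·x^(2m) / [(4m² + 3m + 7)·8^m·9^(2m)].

By the ratio test, |a_{m+1}/a_m| = [(4m² + 3m + 7)/(4(m+1)² + 3(m+1) + 7)] · 3·4/(8·81) → 1/54.
Since the exponent of x increases by 2 each term, convergence requires |x|² < 54, hence R = 3√6.

R = 3√6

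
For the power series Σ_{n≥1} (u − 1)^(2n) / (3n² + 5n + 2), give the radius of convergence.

The ratio of consecutive coefficients is (3n² + 5n + 2)/(3(n+1)² + 5(n+1) + 2) → 1.
Writing y = (u − 1)², the series in y has radius 1, so |u − 1| < √(1) = 1 and R = 1.

R = 1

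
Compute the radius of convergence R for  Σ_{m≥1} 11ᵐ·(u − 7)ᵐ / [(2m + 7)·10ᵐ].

R = 10/11

Apply the ratio test: |a_{m+1}| / |a_m| = [(2m + 7)/(2(m+1) + 7)] · 11/10, which tends to 11/10 as m → ∞.
Thus R = 1/(11/10) = 10/11.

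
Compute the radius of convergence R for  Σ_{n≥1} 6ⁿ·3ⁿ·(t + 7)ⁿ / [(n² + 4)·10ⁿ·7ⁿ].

The ratio of consecutive coefficients is [(n² + 4)/((n+1)² + 4)] · 6·3/(10·7) → 9/35.
Hence the series converges for |t + 7| < 1/(9/35) = 35/9, so the radius of convergence is 35/9.

R = 35/9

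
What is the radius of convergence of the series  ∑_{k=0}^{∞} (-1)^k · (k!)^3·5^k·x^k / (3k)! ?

The ratio of consecutive coefficients is (k+1)³/[(3k+1)·(3k+2)·(3k+3)] · 5 → 5/27.
Hence the series converges for |x| < 1/(5/27) = 27/5, so the radius of convergence is 27/5.

R = 27/5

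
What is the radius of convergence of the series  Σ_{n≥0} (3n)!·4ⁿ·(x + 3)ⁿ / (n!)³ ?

The ratio of consecutive coefficients is (3n+1)·(3n+2)·(3n+3)/(n+1)³ · 4 → 108.
Convergence for |x + 3| · 108 < 1, i.e. |x + 3| < 1/108. So R = 1/108.

R = 1/108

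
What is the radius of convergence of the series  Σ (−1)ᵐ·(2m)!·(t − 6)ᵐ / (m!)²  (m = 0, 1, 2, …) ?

The ratio of consecutive coefficients is (2m+1)·(2m+2)/(m+1)² → 4.
Convergence for |t − 6| · 4 < 1, i.e. |t − 6| < 1/4. So R = 1/4.

R = 1/4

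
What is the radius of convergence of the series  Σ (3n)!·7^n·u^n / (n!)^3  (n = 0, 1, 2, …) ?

R = 1/189

The ratio of consecutive coefficients is (3n+1)·(3n+2)·(3n+3)/(n+1)³ · 7 → 189.
The series converges when 189 · |u| < 1, giving R = 1/189.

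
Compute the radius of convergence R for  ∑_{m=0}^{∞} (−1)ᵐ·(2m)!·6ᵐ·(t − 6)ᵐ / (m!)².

R = 1/24

Ratio test: |a_{m+1}/a_m| = (2m+1)·(2m+2)/(m+1)² · 6 → 24 as m → ∞.
Convergence for |t − 6| · 24 < 1, i.e. |t − 6| < 1/24. So R = 1/24.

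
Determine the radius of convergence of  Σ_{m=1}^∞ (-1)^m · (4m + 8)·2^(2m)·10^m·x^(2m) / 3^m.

R = √30/20

Ratio test: |a_{m+1}/a_m| = [(4(m+1) + 8)/(4m + 8)] · 4·10/3 → 40/3 as m → ∞.
Since the exponent of x increases by 2 each term, convergence requires |x|² < 3/40, hence R = √30/20.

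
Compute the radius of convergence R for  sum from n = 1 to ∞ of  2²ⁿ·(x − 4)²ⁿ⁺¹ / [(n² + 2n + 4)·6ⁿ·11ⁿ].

The ratio of consecutive coefficients is [(n² + 2n + 4)/((n+1)² + 2(n+1) + 4)] · 4/(6·11) → 2/33.
Since the exponent of (x − 4) increases by 2 each term, convergence requires |x − 4|² < 33/2, hence R = √66/2.

R = √66/2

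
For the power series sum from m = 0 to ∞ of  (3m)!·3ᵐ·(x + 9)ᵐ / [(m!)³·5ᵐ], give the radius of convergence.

Apply the ratio test: |a_{m+1}| / |a_m| = (3m+1)·(3m+2)·(3m+3)/(m+1)³ · 3/5, which tends to 81/5 as m → ∞.
Convergence for |x + 9| · 81/5 < 1, i.e. |x + 9| < 5/81. So R = 5/81.

R = 5/81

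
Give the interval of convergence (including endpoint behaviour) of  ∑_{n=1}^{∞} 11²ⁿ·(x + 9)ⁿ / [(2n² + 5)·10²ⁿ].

Ratio test: |a_{n+1}/a_n| = [(2n² + 5)/(2(n+1)² + 5)] · 121/100 → 121/100 as n → ∞.
The series converges when 121/100 · |x + 9| < 1, giving R = 100/121.
When x = -989/121, absolute convergence follows by limit comparison with Σ 1/n².
At x = -1189/121: the series is dominated by a constant times Σ 1/n², which converges (p = 2 > 1).

[-1189/121, -989/121]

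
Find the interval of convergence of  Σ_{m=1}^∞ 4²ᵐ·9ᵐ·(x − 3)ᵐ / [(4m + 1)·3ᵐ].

Ratio test: |a_{m+1}/a_m| = [(4m + 1)/(4(m+1) + 1)] · 16·9/3 → 48 as m → ∞.
Convergence for |x − 3| · 48 < 1, i.e. |x − 3| < 1/48. So R = 1/48.
Check x = 145/48: the terms are asymptotic to a nonzero constant times 1/m, so the series diverges by limit comparison with Σ 1/m.
When x = 143/48, the terms alternate in sign and decrease monotonically to 0 in absolute value (size ~ c/m), so the alternating series test gives convergence.

[143/48, 145/48)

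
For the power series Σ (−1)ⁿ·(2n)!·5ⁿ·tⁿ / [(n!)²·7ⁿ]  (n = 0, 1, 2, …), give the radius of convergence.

R = 7/20

Apply the ratio test: |a_{n+1}| / |a_n| = (2n+1)·(2n+2)/(n+1)² · 5/7, which tends to 20/7 as n → ∞.
Convergence for |t| · 20/7 < 1, i.e. |t| < 7/20. So R = 7/20.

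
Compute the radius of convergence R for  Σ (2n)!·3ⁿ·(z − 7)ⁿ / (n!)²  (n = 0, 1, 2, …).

R = 1/12

The ratio of consecutive coefficients is (2n+1)·(2n+2)/(n+1)² · 3 → 12.
Hence the series converges for |z − 7| < 1/(12) = 1/12, so the radius of convergence is 1/12.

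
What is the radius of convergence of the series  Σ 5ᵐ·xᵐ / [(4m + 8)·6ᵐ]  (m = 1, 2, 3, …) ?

The ratio of consecutive coefficients is [(4m + 8)/(4(m+1) + 8)] · 5/6 → 5/6.
Thus R = 1/(5/6) = 6/5.

R = 6/5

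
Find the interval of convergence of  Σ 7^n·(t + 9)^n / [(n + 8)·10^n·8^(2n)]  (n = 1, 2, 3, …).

The ratio of consecutive coefficients is [(n + 8)/((n+1) + 8)] · 7/(10·64) → 7/640.
The series converges when 7/640 · |t + 9| < 1, giving R = 640/7.
When t = 577/7, comparison with the harmonic series Σ 1/n shows the series diverges.
When t = -703/7, the terms alternate in sign and decrease monotonically to 0 in absolute value (size ~ c/n), so the alternating series test gives convergence.

[-703/7, 577/7)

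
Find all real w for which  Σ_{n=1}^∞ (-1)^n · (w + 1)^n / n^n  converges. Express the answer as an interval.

By the Cauchy root test, |a_n|^(1/n) = 1/n → 0.
Since the n-th root of |a_n| tends to 0, the series converges for all real w; R = ∞.

(−∞, ∞)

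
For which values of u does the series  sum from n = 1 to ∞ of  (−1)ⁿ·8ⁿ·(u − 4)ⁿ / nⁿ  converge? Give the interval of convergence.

(−∞, ∞)

Applying the root test, |a_n|^(1/n) = 8/n → 0.
Since the n-th root of |a_n| tends to 0, the series converges for all real u; R = ∞.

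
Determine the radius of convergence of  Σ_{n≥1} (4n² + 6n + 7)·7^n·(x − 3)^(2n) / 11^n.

R = √77/7

By the ratio test, |a_{n+1}/a_n| = [(4(n+1)² + 6(n+1) + 7)/(4n² + 6n + 7)] · 7/11 → 7/11.
Since the exponent of (x − 3) increases by 2 each term, convergence requires |x − 3|² < 11/7, hence R = √77/7.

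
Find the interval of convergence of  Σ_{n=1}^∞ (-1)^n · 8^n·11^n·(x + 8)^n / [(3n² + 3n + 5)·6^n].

By the ratio test, |a_{n+1}/a_n| = [(3n² + 3n + 5)/(3(n+1)² + 3(n+1) + 5)] · 8·11/6 → 44/3.
Hence the series converges for |x + 8| < 1/(44/3) = 3/44, so the radius of convergence is 3/44.
Check x = -349/44: the series is dominated by a constant times Σ 1/n², which converges (p = 2 > 1).
Check x = -355/44: absolute convergence follows by limit comparison with Σ 1/n².

[-355/44, -349/44]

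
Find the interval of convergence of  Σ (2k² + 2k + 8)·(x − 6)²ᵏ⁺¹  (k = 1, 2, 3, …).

(5, 7)

The ratio of consecutive coefficients is (2(k+1)² + 2(k+1) + 8)/(2k² + 2k + 8) → 1.
Since the exponent of (x − 6) increases by 2 each term, convergence requires |x − 6|² < 1, hence R = 1.
Endpoint x = 7: the terms do not tend to 0, so the series diverges.
Endpoint x = 5: the k-th term does not approach 0; divergence by the term test.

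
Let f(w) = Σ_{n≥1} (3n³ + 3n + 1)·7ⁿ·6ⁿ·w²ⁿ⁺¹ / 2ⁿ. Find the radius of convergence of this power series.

By the ratio test, |a_{n+1}/a_n| = [(3(n+1)³ + 3(n+1) + 1)/(3n³ + 3n + 1)] · 7·6/2 → 21.
Since the exponent of w increases by 2 each term, convergence requires |w|² < 1/21, hence R = √21/21.

R = √21/21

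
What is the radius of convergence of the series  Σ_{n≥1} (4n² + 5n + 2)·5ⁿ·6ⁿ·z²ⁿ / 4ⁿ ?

R = √30/15

By the ratio test, |a_{n+1}/a_n| = [(4(n+1)² + 5(n+1) + 2)/(4n² + 5n + 2)] · 5·6/4 → 15/2.
Since the exponent of z increases by 2 each term, convergence requires |z|² < 2/15, hence R = √30/15.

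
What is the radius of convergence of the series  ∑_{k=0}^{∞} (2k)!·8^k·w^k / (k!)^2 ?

R = 1/32

Ratio test: |a_{k+1}/a_k| = (2k+1)·(2k+2)/(k+1)² · 8 → 32 as k → ∞.
Thus R = 1/(32) = 1/32.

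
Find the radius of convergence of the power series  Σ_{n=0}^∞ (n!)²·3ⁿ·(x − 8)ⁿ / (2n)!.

Apply the ratio test: |a_{n+1}| / |a_n| = (n+1)²/[(2n+1)·(2n+2)] · 3, which tends to 3/4 as n → ∞.
Thus R = 1/(3/4) = 4/3.

R = 4/3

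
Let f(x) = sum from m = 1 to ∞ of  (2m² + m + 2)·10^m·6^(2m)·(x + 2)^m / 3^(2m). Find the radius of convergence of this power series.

By the ratio test, |a_{m+1}/a_m| = [(2(m+1)² + (m+1) + 2)/(2m² + m + 2)] · 10·36/9 → 40.
The series converges when 40 · |x + 2| < 1, giving R = 1/40.

R = 1/40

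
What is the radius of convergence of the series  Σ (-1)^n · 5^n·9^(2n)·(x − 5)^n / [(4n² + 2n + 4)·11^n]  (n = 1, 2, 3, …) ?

R = 11/405

Apply the ratio test: |a_{n+1}| / |a_n| = [(4n² + 2n + 4)/(4(n+1)² + 2(n+1) + 4)] · 5·81/11, which tends to 405/11 as n → ∞.
The series converges when 405/11 · |x − 5| < 1, giving R = 11/405.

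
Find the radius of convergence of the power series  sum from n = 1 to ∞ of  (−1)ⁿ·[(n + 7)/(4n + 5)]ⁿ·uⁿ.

By the Cauchy root test, |a_n|^(1/n) = (n + 7)/(4n + 5) → 1/4.
Hence the series converges for |u| < 1/(1/4) = 4, so the radius of convergence is 4.

R = 4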